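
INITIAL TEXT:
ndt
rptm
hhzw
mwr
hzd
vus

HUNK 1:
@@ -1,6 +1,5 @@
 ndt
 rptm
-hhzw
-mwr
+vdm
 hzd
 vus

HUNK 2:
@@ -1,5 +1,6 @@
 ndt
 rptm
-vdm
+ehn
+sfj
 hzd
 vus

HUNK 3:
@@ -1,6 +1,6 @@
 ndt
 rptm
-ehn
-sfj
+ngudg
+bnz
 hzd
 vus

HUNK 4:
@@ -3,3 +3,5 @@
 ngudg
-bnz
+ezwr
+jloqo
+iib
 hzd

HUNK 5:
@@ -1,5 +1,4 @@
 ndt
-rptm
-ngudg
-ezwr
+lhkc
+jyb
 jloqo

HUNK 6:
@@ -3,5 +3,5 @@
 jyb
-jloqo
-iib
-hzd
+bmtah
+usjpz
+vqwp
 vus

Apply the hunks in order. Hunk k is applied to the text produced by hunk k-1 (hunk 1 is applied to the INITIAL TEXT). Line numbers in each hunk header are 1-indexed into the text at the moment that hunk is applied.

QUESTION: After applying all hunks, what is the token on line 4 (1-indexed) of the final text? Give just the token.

Hunk 1: at line 1 remove [hhzw,mwr] add [vdm] -> 5 lines: ndt rptm vdm hzd vus
Hunk 2: at line 1 remove [vdm] add [ehn,sfj] -> 6 lines: ndt rptm ehn sfj hzd vus
Hunk 3: at line 1 remove [ehn,sfj] add [ngudg,bnz] -> 6 lines: ndt rptm ngudg bnz hzd vus
Hunk 4: at line 3 remove [bnz] add [ezwr,jloqo,iib] -> 8 lines: ndt rptm ngudg ezwr jloqo iib hzd vus
Hunk 5: at line 1 remove [rptm,ngudg,ezwr] add [lhkc,jyb] -> 7 lines: ndt lhkc jyb jloqo iib hzd vus
Hunk 6: at line 3 remove [jloqo,iib,hzd] add [bmtah,usjpz,vqwp] -> 7 lines: ndt lhkc jyb bmtah usjpz vqwp vus
Final line 4: bmtah

Answer: bmtah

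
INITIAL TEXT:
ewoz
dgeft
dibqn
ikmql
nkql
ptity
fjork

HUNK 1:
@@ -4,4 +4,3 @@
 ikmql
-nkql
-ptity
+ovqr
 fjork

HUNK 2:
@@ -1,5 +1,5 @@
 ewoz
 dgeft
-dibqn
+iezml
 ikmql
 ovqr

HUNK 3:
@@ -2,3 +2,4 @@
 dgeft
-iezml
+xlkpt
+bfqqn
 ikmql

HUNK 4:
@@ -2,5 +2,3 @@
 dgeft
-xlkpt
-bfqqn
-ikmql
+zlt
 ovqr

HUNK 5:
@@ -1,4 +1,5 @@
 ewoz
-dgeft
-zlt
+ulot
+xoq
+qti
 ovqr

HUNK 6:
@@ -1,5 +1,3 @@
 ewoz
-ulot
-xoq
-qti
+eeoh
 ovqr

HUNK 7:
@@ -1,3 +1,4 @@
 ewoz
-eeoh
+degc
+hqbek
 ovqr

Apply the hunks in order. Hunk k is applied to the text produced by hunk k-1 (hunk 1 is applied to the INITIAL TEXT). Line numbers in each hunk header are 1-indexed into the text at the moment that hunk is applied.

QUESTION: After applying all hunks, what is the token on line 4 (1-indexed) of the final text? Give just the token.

Answer: ovqr

Derivation:
Hunk 1: at line 4 remove [nkql,ptity] add [ovqr] -> 6 lines: ewoz dgeft dibqn ikmql ovqr fjork
Hunk 2: at line 1 remove [dibqn] add [iezml] -> 6 lines: ewoz dgeft iezml ikmql ovqr fjork
Hunk 3: at line 2 remove [iezml] add [xlkpt,bfqqn] -> 7 lines: ewoz dgeft xlkpt bfqqn ikmql ovqr fjork
Hunk 4: at line 2 remove [xlkpt,bfqqn,ikmql] add [zlt] -> 5 lines: ewoz dgeft zlt ovqr fjork
Hunk 5: at line 1 remove [dgeft,zlt] add [ulot,xoq,qti] -> 6 lines: ewoz ulot xoq qti ovqr fjork
Hunk 6: at line 1 remove [ulot,xoq,qti] add [eeoh] -> 4 lines: ewoz eeoh ovqr fjork
Hunk 7: at line 1 remove [eeoh] add [degc,hqbek] -> 5 lines: ewoz degc hqbek ovqr fjork
Final line 4: ovqr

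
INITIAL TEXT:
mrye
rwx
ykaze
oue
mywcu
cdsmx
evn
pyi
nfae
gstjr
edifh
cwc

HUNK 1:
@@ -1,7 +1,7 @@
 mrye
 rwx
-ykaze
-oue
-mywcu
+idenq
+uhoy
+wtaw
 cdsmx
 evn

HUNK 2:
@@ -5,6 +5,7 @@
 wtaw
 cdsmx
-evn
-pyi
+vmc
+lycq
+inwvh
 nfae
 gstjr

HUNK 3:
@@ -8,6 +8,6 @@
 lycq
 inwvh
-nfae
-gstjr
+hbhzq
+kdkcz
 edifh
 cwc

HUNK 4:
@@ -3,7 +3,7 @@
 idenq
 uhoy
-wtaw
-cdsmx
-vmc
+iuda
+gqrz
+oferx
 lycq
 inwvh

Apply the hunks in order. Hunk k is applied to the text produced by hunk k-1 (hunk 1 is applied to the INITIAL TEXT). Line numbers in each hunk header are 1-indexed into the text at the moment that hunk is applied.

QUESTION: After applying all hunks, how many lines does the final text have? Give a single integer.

Answer: 13

Derivation:
Hunk 1: at line 1 remove [ykaze,oue,mywcu] add [idenq,uhoy,wtaw] -> 12 lines: mrye rwx idenq uhoy wtaw cdsmx evn pyi nfae gstjr edifh cwc
Hunk 2: at line 5 remove [evn,pyi] add [vmc,lycq,inwvh] -> 13 lines: mrye rwx idenq uhoy wtaw cdsmx vmc lycq inwvh nfae gstjr edifh cwc
Hunk 3: at line 8 remove [nfae,gstjr] add [hbhzq,kdkcz] -> 13 lines: mrye rwx idenq uhoy wtaw cdsmx vmc lycq inwvh hbhzq kdkcz edifh cwc
Hunk 4: at line 3 remove [wtaw,cdsmx,vmc] add [iuda,gqrz,oferx] -> 13 lines: mrye rwx idenq uhoy iuda gqrz oferx lycq inwvh hbhzq kdkcz edifh cwc
Final line count: 13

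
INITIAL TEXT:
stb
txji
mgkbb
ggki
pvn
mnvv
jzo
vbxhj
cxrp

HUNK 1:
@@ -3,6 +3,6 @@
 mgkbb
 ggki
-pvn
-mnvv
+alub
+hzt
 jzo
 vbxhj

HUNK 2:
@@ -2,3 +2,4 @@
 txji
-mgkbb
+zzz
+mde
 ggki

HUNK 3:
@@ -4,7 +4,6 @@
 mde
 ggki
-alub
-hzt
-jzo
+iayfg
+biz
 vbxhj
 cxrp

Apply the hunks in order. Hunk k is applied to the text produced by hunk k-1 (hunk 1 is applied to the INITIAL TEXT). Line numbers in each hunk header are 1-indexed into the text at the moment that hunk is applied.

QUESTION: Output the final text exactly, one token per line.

Hunk 1: at line 3 remove [pvn,mnvv] add [alub,hzt] -> 9 lines: stb txji mgkbb ggki alub hzt jzo vbxhj cxrp
Hunk 2: at line 2 remove [mgkbb] add [zzz,mde] -> 10 lines: stb txji zzz mde ggki alub hzt jzo vbxhj cxrp
Hunk 3: at line 4 remove [alub,hzt,jzo] add [iayfg,biz] -> 9 lines: stb txji zzz mde ggki iayfg biz vbxhj cxrp

Answer: stb
txji
zzz
mde
ggki
iayfg
biz
vbxhj
cxrp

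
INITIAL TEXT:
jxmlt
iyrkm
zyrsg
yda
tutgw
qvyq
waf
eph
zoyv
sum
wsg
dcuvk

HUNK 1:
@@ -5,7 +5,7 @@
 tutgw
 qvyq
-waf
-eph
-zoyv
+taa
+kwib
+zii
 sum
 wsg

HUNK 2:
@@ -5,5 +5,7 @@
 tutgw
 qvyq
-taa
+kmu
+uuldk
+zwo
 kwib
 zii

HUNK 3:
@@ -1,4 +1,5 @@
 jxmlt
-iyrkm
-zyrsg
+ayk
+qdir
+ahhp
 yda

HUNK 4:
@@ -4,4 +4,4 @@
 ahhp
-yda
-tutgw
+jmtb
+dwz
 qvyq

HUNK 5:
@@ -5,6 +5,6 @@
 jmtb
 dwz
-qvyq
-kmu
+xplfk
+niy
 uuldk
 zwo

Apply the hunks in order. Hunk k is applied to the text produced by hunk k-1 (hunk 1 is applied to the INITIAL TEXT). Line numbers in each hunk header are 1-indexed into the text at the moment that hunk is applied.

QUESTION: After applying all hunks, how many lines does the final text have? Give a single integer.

Answer: 15

Derivation:
Hunk 1: at line 5 remove [waf,eph,zoyv] add [taa,kwib,zii] -> 12 lines: jxmlt iyrkm zyrsg yda tutgw qvyq taa kwib zii sum wsg dcuvk
Hunk 2: at line 5 remove [taa] add [kmu,uuldk,zwo] -> 14 lines: jxmlt iyrkm zyrsg yda tutgw qvyq kmu uuldk zwo kwib zii sum wsg dcuvk
Hunk 3: at line 1 remove [iyrkm,zyrsg] add [ayk,qdir,ahhp] -> 15 lines: jxmlt ayk qdir ahhp yda tutgw qvyq kmu uuldk zwo kwib zii sum wsg dcuvk
Hunk 4: at line 4 remove [yda,tutgw] add [jmtb,dwz] -> 15 lines: jxmlt ayk qdir ahhp jmtb dwz qvyq kmu uuldk zwo kwib zii sum wsg dcuvk
Hunk 5: at line 5 remove [qvyq,kmu] add [xplfk,niy] -> 15 lines: jxmlt ayk qdir ahhp jmtb dwz xplfk niy uuldk zwo kwib zii sum wsg dcuvk
Final line count: 15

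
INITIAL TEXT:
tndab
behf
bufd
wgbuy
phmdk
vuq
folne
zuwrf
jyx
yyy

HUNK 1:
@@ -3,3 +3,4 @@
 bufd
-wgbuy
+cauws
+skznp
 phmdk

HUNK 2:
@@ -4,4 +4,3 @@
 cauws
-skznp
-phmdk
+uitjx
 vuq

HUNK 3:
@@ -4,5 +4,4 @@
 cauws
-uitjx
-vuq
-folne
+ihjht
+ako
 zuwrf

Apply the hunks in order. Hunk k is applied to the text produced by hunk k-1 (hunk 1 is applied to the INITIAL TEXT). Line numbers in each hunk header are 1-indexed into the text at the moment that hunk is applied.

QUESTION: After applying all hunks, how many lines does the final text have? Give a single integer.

Hunk 1: at line 3 remove [wgbuy] add [cauws,skznp] -> 11 lines: tndab behf bufd cauws skznp phmdk vuq folne zuwrf jyx yyy
Hunk 2: at line 4 remove [skznp,phmdk] add [uitjx] -> 10 lines: tndab behf bufd cauws uitjx vuq folne zuwrf jyx yyy
Hunk 3: at line 4 remove [uitjx,vuq,folne] add [ihjht,ako] -> 9 lines: tndab behf bufd cauws ihjht ako zuwrf jyx yyy
Final line count: 9

Answer: 9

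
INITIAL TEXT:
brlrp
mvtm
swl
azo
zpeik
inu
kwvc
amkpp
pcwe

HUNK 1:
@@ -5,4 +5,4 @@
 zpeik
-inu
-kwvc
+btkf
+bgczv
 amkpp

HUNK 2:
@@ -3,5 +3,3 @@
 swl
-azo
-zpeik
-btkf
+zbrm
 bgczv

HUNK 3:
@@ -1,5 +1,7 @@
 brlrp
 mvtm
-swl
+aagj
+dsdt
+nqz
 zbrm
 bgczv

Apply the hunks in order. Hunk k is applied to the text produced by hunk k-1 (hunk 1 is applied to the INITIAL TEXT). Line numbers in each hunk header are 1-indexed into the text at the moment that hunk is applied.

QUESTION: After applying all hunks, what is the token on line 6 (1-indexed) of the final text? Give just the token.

Hunk 1: at line 5 remove [inu,kwvc] add [btkf,bgczv] -> 9 lines: brlrp mvtm swl azo zpeik btkf bgczv amkpp pcwe
Hunk 2: at line 3 remove [azo,zpeik,btkf] add [zbrm] -> 7 lines: brlrp mvtm swl zbrm bgczv amkpp pcwe
Hunk 3: at line 1 remove [swl] add [aagj,dsdt,nqz] -> 9 lines: brlrp mvtm aagj dsdt nqz zbrm bgczv amkpp pcwe
Final line 6: zbrm

Answer: zbrm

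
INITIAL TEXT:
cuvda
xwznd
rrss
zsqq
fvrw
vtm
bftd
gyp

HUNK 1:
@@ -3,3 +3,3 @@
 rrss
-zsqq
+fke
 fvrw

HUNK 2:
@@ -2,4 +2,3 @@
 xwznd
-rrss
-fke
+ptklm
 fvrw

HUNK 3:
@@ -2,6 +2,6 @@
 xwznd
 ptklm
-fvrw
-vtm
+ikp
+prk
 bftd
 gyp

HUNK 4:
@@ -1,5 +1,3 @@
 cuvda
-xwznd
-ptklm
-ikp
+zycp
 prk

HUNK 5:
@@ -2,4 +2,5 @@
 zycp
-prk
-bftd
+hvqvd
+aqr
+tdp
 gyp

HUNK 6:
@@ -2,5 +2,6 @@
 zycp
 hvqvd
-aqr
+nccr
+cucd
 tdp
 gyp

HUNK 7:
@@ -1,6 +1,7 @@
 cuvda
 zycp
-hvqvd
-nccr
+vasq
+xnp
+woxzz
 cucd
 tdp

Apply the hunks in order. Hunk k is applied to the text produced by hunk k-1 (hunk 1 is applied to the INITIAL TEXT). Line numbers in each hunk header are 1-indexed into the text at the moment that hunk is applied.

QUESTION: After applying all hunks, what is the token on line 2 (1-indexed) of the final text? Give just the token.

Hunk 1: at line 3 remove [zsqq] add [fke] -> 8 lines: cuvda xwznd rrss fke fvrw vtm bftd gyp
Hunk 2: at line 2 remove [rrss,fke] add [ptklm] -> 7 lines: cuvda xwznd ptklm fvrw vtm bftd gyp
Hunk 3: at line 2 remove [fvrw,vtm] add [ikp,prk] -> 7 lines: cuvda xwznd ptklm ikp prk bftd gyp
Hunk 4: at line 1 remove [xwznd,ptklm,ikp] add [zycp] -> 5 lines: cuvda zycp prk bftd gyp
Hunk 5: at line 2 remove [prk,bftd] add [hvqvd,aqr,tdp] -> 6 lines: cuvda zycp hvqvd aqr tdp gyp
Hunk 6: at line 2 remove [aqr] add [nccr,cucd] -> 7 lines: cuvda zycp hvqvd nccr cucd tdp gyp
Hunk 7: at line 1 remove [hvqvd,nccr] add [vasq,xnp,woxzz] -> 8 lines: cuvda zycp vasq xnp woxzz cucd tdp gyp
Final line 2: zycp

Answer: zycp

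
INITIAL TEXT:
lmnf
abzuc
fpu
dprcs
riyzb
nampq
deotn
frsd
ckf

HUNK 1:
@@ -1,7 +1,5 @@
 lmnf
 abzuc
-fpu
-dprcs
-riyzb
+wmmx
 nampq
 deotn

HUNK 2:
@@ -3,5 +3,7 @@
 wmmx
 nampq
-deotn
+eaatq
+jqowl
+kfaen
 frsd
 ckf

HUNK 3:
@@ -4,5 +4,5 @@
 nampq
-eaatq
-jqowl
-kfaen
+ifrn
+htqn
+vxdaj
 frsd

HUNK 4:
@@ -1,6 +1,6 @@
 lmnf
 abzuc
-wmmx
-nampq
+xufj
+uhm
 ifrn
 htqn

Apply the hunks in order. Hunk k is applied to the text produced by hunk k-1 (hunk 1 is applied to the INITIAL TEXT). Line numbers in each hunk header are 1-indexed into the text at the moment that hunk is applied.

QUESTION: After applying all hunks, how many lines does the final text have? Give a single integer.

Answer: 9

Derivation:
Hunk 1: at line 1 remove [fpu,dprcs,riyzb] add [wmmx] -> 7 lines: lmnf abzuc wmmx nampq deotn frsd ckf
Hunk 2: at line 3 remove [deotn] add [eaatq,jqowl,kfaen] -> 9 lines: lmnf abzuc wmmx nampq eaatq jqowl kfaen frsd ckf
Hunk 3: at line 4 remove [eaatq,jqowl,kfaen] add [ifrn,htqn,vxdaj] -> 9 lines: lmnf abzuc wmmx nampq ifrn htqn vxdaj frsd ckf
Hunk 4: at line 1 remove [wmmx,nampq] add [xufj,uhm] -> 9 lines: lmnf abzuc xufj uhm ifrn htqn vxdaj frsd ckf
Final line count: 9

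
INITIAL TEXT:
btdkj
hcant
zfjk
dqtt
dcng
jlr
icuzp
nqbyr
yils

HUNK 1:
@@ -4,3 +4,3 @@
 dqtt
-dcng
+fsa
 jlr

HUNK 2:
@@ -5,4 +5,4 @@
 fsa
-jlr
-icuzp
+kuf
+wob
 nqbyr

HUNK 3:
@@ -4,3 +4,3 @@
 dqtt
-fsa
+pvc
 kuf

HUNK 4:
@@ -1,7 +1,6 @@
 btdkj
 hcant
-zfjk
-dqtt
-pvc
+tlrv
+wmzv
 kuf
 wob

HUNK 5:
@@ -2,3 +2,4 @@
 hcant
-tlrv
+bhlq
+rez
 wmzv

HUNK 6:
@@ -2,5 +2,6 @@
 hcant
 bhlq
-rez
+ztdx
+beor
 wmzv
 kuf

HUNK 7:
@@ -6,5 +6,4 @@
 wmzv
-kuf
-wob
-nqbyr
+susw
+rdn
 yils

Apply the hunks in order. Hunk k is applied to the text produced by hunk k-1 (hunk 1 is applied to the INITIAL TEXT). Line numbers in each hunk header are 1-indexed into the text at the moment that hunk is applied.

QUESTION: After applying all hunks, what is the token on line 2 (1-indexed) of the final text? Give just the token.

Hunk 1: at line 4 remove [dcng] add [fsa] -> 9 lines: btdkj hcant zfjk dqtt fsa jlr icuzp nqbyr yils
Hunk 2: at line 5 remove [jlr,icuzp] add [kuf,wob] -> 9 lines: btdkj hcant zfjk dqtt fsa kuf wob nqbyr yils
Hunk 3: at line 4 remove [fsa] add [pvc] -> 9 lines: btdkj hcant zfjk dqtt pvc kuf wob nqbyr yils
Hunk 4: at line 1 remove [zfjk,dqtt,pvc] add [tlrv,wmzv] -> 8 lines: btdkj hcant tlrv wmzv kuf wob nqbyr yils
Hunk 5: at line 2 remove [tlrv] add [bhlq,rez] -> 9 lines: btdkj hcant bhlq rez wmzv kuf wob nqbyr yils
Hunk 6: at line 2 remove [rez] add [ztdx,beor] -> 10 lines: btdkj hcant bhlq ztdx beor wmzv kuf wob nqbyr yils
Hunk 7: at line 6 remove [kuf,wob,nqbyr] add [susw,rdn] -> 9 lines: btdkj hcant bhlq ztdx beor wmzv susw rdn yils
Final line 2: hcant

Answer: hcant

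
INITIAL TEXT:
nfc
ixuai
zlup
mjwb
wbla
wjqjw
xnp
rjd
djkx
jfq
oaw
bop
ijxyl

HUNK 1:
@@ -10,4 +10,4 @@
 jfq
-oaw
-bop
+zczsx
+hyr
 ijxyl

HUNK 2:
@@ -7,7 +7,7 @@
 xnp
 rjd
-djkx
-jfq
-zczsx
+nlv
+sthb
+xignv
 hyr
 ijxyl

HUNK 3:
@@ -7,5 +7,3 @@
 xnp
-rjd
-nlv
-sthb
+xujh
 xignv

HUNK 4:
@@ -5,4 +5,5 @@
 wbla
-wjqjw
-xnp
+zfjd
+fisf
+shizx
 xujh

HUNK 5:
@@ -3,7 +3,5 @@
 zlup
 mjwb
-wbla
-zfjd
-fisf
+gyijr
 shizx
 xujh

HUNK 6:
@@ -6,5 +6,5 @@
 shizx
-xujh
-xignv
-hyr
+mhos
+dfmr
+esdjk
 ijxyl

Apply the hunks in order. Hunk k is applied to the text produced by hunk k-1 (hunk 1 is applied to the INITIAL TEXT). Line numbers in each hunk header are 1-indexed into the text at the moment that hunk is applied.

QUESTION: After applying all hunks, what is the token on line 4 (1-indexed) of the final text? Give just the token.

Answer: mjwb

Derivation:
Hunk 1: at line 10 remove [oaw,bop] add [zczsx,hyr] -> 13 lines: nfc ixuai zlup mjwb wbla wjqjw xnp rjd djkx jfq zczsx hyr ijxyl
Hunk 2: at line 7 remove [djkx,jfq,zczsx] add [nlv,sthb,xignv] -> 13 lines: nfc ixuai zlup mjwb wbla wjqjw xnp rjd nlv sthb xignv hyr ijxyl
Hunk 3: at line 7 remove [rjd,nlv,sthb] add [xujh] -> 11 lines: nfc ixuai zlup mjwb wbla wjqjw xnp xujh xignv hyr ijxyl
Hunk 4: at line 5 remove [wjqjw,xnp] add [zfjd,fisf,shizx] -> 12 lines: nfc ixuai zlup mjwb wbla zfjd fisf shizx xujh xignv hyr ijxyl
Hunk 5: at line 3 remove [wbla,zfjd,fisf] add [gyijr] -> 10 lines: nfc ixuai zlup mjwb gyijr shizx xujh xignv hyr ijxyl
Hunk 6: at line 6 remove [xujh,xignv,hyr] add [mhos,dfmr,esdjk] -> 10 lines: nfc ixuai zlup mjwb gyijr shizx mhos dfmr esdjk ijxyl
Final line 4: mjwb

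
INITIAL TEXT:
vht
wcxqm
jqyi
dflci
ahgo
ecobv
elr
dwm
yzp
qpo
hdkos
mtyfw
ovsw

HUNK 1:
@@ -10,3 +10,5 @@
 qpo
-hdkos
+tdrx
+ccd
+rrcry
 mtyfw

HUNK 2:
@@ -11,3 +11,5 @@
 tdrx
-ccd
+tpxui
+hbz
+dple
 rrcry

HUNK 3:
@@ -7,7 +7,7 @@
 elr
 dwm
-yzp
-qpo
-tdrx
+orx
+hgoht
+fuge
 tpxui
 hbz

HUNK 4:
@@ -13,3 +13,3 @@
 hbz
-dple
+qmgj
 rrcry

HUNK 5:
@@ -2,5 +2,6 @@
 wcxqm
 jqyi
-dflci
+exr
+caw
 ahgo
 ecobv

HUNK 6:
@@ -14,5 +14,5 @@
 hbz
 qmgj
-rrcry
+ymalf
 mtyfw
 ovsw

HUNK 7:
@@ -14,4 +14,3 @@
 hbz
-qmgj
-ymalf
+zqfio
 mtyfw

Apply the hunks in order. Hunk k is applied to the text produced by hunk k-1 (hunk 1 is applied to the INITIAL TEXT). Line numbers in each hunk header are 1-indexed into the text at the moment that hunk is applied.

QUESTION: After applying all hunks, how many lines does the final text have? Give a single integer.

Hunk 1: at line 10 remove [hdkos] add [tdrx,ccd,rrcry] -> 15 lines: vht wcxqm jqyi dflci ahgo ecobv elr dwm yzp qpo tdrx ccd rrcry mtyfw ovsw
Hunk 2: at line 11 remove [ccd] add [tpxui,hbz,dple] -> 17 lines: vht wcxqm jqyi dflci ahgo ecobv elr dwm yzp qpo tdrx tpxui hbz dple rrcry mtyfw ovsw
Hunk 3: at line 7 remove [yzp,qpo,tdrx] add [orx,hgoht,fuge] -> 17 lines: vht wcxqm jqyi dflci ahgo ecobv elr dwm orx hgoht fuge tpxui hbz dple rrcry mtyfw ovsw
Hunk 4: at line 13 remove [dple] add [qmgj] -> 17 lines: vht wcxqm jqyi dflci ahgo ecobv elr dwm orx hgoht fuge tpxui hbz qmgj rrcry mtyfw ovsw
Hunk 5: at line 2 remove [dflci] add [exr,caw] -> 18 lines: vht wcxqm jqyi exr caw ahgo ecobv elr dwm orx hgoht fuge tpxui hbz qmgj rrcry mtyfw ovsw
Hunk 6: at line 14 remove [rrcry] add [ymalf] -> 18 lines: vht wcxqm jqyi exr caw ahgo ecobv elr dwm orx hgoht fuge tpxui hbz qmgj ymalf mtyfw ovsw
Hunk 7: at line 14 remove [qmgj,ymalf] add [zqfio] -> 17 lines: vht wcxqm jqyi exr caw ahgo ecobv elr dwm orx hgoht fuge tpxui hbz zqfio mtyfw ovsw
Final line count: 17

Answer: 17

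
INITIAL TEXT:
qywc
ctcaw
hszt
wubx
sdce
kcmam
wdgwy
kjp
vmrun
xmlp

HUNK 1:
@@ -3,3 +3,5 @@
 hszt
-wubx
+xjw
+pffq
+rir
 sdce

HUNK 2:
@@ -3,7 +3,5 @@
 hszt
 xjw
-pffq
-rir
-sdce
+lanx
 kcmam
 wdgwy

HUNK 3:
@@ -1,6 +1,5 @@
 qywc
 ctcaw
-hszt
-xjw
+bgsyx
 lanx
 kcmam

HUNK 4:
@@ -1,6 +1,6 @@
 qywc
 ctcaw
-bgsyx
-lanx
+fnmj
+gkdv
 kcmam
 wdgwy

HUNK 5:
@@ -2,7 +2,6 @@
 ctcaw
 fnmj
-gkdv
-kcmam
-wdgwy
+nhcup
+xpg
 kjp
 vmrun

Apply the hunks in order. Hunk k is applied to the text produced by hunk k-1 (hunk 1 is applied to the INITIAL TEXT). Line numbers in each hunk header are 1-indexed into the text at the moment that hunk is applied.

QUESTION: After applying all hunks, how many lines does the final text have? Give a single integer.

Answer: 8

Derivation:
Hunk 1: at line 3 remove [wubx] add [xjw,pffq,rir] -> 12 lines: qywc ctcaw hszt xjw pffq rir sdce kcmam wdgwy kjp vmrun xmlp
Hunk 2: at line 3 remove [pffq,rir,sdce] add [lanx] -> 10 lines: qywc ctcaw hszt xjw lanx kcmam wdgwy kjp vmrun xmlp
Hunk 3: at line 1 remove [hszt,xjw] add [bgsyx] -> 9 lines: qywc ctcaw bgsyx lanx kcmam wdgwy kjp vmrun xmlp
Hunk 4: at line 1 remove [bgsyx,lanx] add [fnmj,gkdv] -> 9 lines: qywc ctcaw fnmj gkdv kcmam wdgwy kjp vmrun xmlp
Hunk 5: at line 2 remove [gkdv,kcmam,wdgwy] add [nhcup,xpg] -> 8 lines: qywc ctcaw fnmj nhcup xpg kjp vmrun xmlp
Final line count: 8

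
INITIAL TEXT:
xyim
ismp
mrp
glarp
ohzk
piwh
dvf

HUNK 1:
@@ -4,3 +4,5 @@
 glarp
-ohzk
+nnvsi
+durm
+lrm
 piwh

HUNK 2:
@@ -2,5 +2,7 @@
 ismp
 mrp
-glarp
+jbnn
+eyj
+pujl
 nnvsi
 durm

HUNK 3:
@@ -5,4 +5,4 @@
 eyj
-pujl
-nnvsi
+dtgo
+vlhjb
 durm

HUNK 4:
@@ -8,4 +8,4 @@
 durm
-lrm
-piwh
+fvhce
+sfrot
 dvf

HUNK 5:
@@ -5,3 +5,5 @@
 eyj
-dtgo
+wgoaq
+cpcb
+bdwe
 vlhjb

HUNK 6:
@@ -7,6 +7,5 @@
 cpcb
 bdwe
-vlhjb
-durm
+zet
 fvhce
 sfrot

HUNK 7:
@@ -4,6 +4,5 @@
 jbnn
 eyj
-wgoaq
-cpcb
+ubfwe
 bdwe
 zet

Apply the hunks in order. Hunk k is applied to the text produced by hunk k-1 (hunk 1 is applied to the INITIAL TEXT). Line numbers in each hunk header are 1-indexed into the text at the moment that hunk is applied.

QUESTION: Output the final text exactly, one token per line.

Hunk 1: at line 4 remove [ohzk] add [nnvsi,durm,lrm] -> 9 lines: xyim ismp mrp glarp nnvsi durm lrm piwh dvf
Hunk 2: at line 2 remove [glarp] add [jbnn,eyj,pujl] -> 11 lines: xyim ismp mrp jbnn eyj pujl nnvsi durm lrm piwh dvf
Hunk 3: at line 5 remove [pujl,nnvsi] add [dtgo,vlhjb] -> 11 lines: xyim ismp mrp jbnn eyj dtgo vlhjb durm lrm piwh dvf
Hunk 4: at line 8 remove [lrm,piwh] add [fvhce,sfrot] -> 11 lines: xyim ismp mrp jbnn eyj dtgo vlhjb durm fvhce sfrot dvf
Hunk 5: at line 5 remove [dtgo] add [wgoaq,cpcb,bdwe] -> 13 lines: xyim ismp mrp jbnn eyj wgoaq cpcb bdwe vlhjb durm fvhce sfrot dvf
Hunk 6: at line 7 remove [vlhjb,durm] add [zet] -> 12 lines: xyim ismp mrp jbnn eyj wgoaq cpcb bdwe zet fvhce sfrot dvf
Hunk 7: at line 4 remove [wgoaq,cpcb] add [ubfwe] -> 11 lines: xyim ismp mrp jbnn eyj ubfwe bdwe zet fvhce sfrot dvf

Answer: xyim
ismp
mrp
jbnn
eyj
ubfwe
bdwe
zet
fvhce
sfrot
dvf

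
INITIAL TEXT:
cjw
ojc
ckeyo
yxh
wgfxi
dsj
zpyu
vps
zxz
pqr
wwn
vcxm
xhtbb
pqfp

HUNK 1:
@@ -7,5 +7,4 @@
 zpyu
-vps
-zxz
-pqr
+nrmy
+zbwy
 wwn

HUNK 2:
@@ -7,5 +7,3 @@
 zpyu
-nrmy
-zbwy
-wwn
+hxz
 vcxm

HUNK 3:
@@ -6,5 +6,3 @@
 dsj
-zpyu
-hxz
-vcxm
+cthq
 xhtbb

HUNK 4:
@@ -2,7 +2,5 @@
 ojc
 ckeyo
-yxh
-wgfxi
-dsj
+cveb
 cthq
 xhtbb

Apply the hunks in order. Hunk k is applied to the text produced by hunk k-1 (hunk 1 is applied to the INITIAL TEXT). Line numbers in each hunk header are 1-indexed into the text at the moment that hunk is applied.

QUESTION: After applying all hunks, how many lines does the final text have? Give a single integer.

Answer: 7

Derivation:
Hunk 1: at line 7 remove [vps,zxz,pqr] add [nrmy,zbwy] -> 13 lines: cjw ojc ckeyo yxh wgfxi dsj zpyu nrmy zbwy wwn vcxm xhtbb pqfp
Hunk 2: at line 7 remove [nrmy,zbwy,wwn] add [hxz] -> 11 lines: cjw ojc ckeyo yxh wgfxi dsj zpyu hxz vcxm xhtbb pqfp
Hunk 3: at line 6 remove [zpyu,hxz,vcxm] add [cthq] -> 9 lines: cjw ojc ckeyo yxh wgfxi dsj cthq xhtbb pqfp
Hunk 4: at line 2 remove [yxh,wgfxi,dsj] add [cveb] -> 7 lines: cjw ojc ckeyo cveb cthq xhtbb pqfp
Final line count: 7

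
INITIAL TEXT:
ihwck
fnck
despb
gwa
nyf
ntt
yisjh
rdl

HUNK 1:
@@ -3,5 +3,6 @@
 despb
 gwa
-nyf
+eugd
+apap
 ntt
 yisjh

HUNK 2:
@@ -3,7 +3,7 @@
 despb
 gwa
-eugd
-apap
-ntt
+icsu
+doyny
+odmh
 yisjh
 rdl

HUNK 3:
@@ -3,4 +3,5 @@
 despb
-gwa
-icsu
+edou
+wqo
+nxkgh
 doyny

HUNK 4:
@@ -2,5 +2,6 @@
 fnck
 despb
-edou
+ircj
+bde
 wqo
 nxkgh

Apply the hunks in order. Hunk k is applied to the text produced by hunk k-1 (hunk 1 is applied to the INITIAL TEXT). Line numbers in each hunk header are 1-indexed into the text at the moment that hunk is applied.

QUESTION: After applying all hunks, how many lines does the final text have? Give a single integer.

Hunk 1: at line 3 remove [nyf] add [eugd,apap] -> 9 lines: ihwck fnck despb gwa eugd apap ntt yisjh rdl
Hunk 2: at line 3 remove [eugd,apap,ntt] add [icsu,doyny,odmh] -> 9 lines: ihwck fnck despb gwa icsu doyny odmh yisjh rdl
Hunk 3: at line 3 remove [gwa,icsu] add [edou,wqo,nxkgh] -> 10 lines: ihwck fnck despb edou wqo nxkgh doyny odmh yisjh rdl
Hunk 4: at line 2 remove [edou] add [ircj,bde] -> 11 lines: ihwck fnck despb ircj bde wqo nxkgh doyny odmh yisjh rdl
Final line count: 11

Answer: 11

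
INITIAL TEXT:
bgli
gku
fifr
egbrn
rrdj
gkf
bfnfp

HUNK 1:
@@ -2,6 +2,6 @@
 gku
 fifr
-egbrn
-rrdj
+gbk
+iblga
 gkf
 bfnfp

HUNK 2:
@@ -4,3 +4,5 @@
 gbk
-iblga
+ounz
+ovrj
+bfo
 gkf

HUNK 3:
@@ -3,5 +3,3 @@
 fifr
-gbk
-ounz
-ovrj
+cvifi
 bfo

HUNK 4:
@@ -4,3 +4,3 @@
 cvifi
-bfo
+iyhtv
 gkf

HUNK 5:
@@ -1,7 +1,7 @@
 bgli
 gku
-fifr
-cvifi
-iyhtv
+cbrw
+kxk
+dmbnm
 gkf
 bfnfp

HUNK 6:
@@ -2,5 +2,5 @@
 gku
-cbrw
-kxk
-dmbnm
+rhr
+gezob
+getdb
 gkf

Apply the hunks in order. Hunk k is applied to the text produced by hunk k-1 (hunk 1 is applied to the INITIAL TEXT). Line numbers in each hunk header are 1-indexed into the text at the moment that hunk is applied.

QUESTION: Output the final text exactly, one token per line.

Hunk 1: at line 2 remove [egbrn,rrdj] add [gbk,iblga] -> 7 lines: bgli gku fifr gbk iblga gkf bfnfp
Hunk 2: at line 4 remove [iblga] add [ounz,ovrj,bfo] -> 9 lines: bgli gku fifr gbk ounz ovrj bfo gkf bfnfp
Hunk 3: at line 3 remove [gbk,ounz,ovrj] add [cvifi] -> 7 lines: bgli gku fifr cvifi bfo gkf bfnfp
Hunk 4: at line 4 remove [bfo] add [iyhtv] -> 7 lines: bgli gku fifr cvifi iyhtv gkf bfnfp
Hunk 5: at line 1 remove [fifr,cvifi,iyhtv] add [cbrw,kxk,dmbnm] -> 7 lines: bgli gku cbrw kxk dmbnm gkf bfnfp
Hunk 6: at line 2 remove [cbrw,kxk,dmbnm] add [rhr,gezob,getdb] -> 7 lines: bgli gku rhr gezob getdb gkf bfnfp

Answer: bgli
gku
rhr
gezob
getdb
gkf
bfnfp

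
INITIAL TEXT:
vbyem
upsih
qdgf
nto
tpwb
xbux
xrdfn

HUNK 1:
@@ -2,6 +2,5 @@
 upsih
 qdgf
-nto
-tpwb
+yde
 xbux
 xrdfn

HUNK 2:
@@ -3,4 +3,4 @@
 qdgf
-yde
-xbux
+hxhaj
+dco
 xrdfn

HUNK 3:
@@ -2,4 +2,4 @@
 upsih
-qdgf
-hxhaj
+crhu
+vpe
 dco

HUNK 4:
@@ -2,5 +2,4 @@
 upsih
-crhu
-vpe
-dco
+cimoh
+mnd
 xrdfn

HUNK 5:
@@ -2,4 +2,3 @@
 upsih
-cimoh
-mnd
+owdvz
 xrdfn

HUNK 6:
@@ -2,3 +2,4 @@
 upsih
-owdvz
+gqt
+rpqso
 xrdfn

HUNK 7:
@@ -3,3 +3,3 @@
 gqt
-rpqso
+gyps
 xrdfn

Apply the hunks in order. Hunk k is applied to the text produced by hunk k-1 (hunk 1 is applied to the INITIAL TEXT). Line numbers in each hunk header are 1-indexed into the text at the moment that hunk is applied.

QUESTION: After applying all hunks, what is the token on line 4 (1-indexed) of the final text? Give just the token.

Hunk 1: at line 2 remove [nto,tpwb] add [yde] -> 6 lines: vbyem upsih qdgf yde xbux xrdfn
Hunk 2: at line 3 remove [yde,xbux] add [hxhaj,dco] -> 6 lines: vbyem upsih qdgf hxhaj dco xrdfn
Hunk 3: at line 2 remove [qdgf,hxhaj] add [crhu,vpe] -> 6 lines: vbyem upsih crhu vpe dco xrdfn
Hunk 4: at line 2 remove [crhu,vpe,dco] add [cimoh,mnd] -> 5 lines: vbyem upsih cimoh mnd xrdfn
Hunk 5: at line 2 remove [cimoh,mnd] add [owdvz] -> 4 lines: vbyem upsih owdvz xrdfn
Hunk 6: at line 2 remove [owdvz] add [gqt,rpqso] -> 5 lines: vbyem upsih gqt rpqso xrdfn
Hunk 7: at line 3 remove [rpqso] add [gyps] -> 5 lines: vbyem upsih gqt gyps xrdfn
Final line 4: gyps

Answer: gyps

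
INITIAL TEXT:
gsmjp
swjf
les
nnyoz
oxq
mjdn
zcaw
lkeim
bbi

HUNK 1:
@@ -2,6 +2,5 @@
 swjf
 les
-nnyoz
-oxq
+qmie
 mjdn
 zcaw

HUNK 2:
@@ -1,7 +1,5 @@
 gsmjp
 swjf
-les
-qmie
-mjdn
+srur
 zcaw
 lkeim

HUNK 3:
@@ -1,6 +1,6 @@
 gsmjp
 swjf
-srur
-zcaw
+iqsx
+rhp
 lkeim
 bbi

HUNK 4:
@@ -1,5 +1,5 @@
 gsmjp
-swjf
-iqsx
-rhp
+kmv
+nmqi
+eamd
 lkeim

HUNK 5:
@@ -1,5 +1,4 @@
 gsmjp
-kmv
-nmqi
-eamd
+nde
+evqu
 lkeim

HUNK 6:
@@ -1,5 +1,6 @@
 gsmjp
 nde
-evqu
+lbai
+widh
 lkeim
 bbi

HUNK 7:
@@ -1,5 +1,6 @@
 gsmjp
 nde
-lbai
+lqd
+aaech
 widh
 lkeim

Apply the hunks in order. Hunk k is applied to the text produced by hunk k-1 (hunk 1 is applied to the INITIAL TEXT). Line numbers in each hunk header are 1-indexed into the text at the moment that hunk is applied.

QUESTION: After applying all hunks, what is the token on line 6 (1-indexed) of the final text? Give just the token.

Answer: lkeim

Derivation:
Hunk 1: at line 2 remove [nnyoz,oxq] add [qmie] -> 8 lines: gsmjp swjf les qmie mjdn zcaw lkeim bbi
Hunk 2: at line 1 remove [les,qmie,mjdn] add [srur] -> 6 lines: gsmjp swjf srur zcaw lkeim bbi
Hunk 3: at line 1 remove [srur,zcaw] add [iqsx,rhp] -> 6 lines: gsmjp swjf iqsx rhp lkeim bbi
Hunk 4: at line 1 remove [swjf,iqsx,rhp] add [kmv,nmqi,eamd] -> 6 lines: gsmjp kmv nmqi eamd lkeim bbi
Hunk 5: at line 1 remove [kmv,nmqi,eamd] add [nde,evqu] -> 5 lines: gsmjp nde evqu lkeim bbi
Hunk 6: at line 1 remove [evqu] add [lbai,widh] -> 6 lines: gsmjp nde lbai widh lkeim bbi
Hunk 7: at line 1 remove [lbai] add [lqd,aaech] -> 7 lines: gsmjp nde lqd aaech widh lkeim bbi
Final line 6: lkeim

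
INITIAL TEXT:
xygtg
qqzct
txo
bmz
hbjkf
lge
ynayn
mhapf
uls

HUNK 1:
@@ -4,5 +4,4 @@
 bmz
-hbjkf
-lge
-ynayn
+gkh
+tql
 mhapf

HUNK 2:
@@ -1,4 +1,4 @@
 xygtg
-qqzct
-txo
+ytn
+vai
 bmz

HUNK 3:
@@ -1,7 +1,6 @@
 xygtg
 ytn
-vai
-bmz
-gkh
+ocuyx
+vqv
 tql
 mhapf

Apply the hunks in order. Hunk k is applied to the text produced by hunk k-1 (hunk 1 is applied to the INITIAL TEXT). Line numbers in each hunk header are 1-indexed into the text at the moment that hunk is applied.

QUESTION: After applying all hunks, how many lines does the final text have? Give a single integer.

Hunk 1: at line 4 remove [hbjkf,lge,ynayn] add [gkh,tql] -> 8 lines: xygtg qqzct txo bmz gkh tql mhapf uls
Hunk 2: at line 1 remove [qqzct,txo] add [ytn,vai] -> 8 lines: xygtg ytn vai bmz gkh tql mhapf uls
Hunk 3: at line 1 remove [vai,bmz,gkh] add [ocuyx,vqv] -> 7 lines: xygtg ytn ocuyx vqv tql mhapf uls
Final line count: 7

Answer: 7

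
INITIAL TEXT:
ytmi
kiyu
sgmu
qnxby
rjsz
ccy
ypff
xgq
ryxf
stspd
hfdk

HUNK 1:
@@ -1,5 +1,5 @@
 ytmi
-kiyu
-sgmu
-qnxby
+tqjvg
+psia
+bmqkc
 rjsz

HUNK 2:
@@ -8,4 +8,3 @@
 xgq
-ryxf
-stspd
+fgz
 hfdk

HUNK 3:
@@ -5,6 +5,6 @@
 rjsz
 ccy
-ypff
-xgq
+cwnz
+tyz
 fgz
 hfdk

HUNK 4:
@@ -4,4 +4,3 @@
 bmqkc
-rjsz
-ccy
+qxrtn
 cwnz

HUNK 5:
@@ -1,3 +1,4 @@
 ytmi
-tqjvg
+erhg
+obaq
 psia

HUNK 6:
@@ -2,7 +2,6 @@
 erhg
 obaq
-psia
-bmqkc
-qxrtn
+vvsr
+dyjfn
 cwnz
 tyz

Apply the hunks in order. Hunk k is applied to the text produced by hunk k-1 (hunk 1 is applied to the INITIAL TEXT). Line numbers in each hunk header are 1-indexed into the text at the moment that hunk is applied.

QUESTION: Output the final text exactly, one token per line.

Hunk 1: at line 1 remove [kiyu,sgmu,qnxby] add [tqjvg,psia,bmqkc] -> 11 lines: ytmi tqjvg psia bmqkc rjsz ccy ypff xgq ryxf stspd hfdk
Hunk 2: at line 8 remove [ryxf,stspd] add [fgz] -> 10 lines: ytmi tqjvg psia bmqkc rjsz ccy ypff xgq fgz hfdk
Hunk 3: at line 5 remove [ypff,xgq] add [cwnz,tyz] -> 10 lines: ytmi tqjvg psia bmqkc rjsz ccy cwnz tyz fgz hfdk
Hunk 4: at line 4 remove [rjsz,ccy] add [qxrtn] -> 9 lines: ytmi tqjvg psia bmqkc qxrtn cwnz tyz fgz hfdk
Hunk 5: at line 1 remove [tqjvg] add [erhg,obaq] -> 10 lines: ytmi erhg obaq psia bmqkc qxrtn cwnz tyz fgz hfdk
Hunk 6: at line 2 remove [psia,bmqkc,qxrtn] add [vvsr,dyjfn] -> 9 lines: ytmi erhg obaq vvsr dyjfn cwnz tyz fgz hfdk

Answer: ytmi
erhg
obaq
vvsr
dyjfn
cwnz
tyz
fgz
hfdk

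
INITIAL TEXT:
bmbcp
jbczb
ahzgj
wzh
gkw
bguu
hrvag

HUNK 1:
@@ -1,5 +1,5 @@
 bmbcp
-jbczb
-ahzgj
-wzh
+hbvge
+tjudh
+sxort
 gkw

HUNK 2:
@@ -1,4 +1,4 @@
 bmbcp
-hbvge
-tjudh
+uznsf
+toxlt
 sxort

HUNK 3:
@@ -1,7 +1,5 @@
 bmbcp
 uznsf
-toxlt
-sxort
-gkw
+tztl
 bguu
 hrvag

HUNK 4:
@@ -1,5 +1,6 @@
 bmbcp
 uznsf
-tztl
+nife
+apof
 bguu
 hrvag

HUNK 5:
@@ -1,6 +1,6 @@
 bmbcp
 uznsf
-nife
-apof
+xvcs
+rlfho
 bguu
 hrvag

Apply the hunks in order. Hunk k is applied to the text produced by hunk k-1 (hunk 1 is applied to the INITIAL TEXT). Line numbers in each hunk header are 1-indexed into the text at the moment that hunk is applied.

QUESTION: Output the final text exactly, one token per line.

Hunk 1: at line 1 remove [jbczb,ahzgj,wzh] add [hbvge,tjudh,sxort] -> 7 lines: bmbcp hbvge tjudh sxort gkw bguu hrvag
Hunk 2: at line 1 remove [hbvge,tjudh] add [uznsf,toxlt] -> 7 lines: bmbcp uznsf toxlt sxort gkw bguu hrvag
Hunk 3: at line 1 remove [toxlt,sxort,gkw] add [tztl] -> 5 lines: bmbcp uznsf tztl bguu hrvag
Hunk 4: at line 1 remove [tztl] add [nife,apof] -> 6 lines: bmbcp uznsf nife apof bguu hrvag
Hunk 5: at line 1 remove [nife,apof] add [xvcs,rlfho] -> 6 lines: bmbcp uznsf xvcs rlfho bguu hrvag

Answer: bmbcp
uznsf
xvcs
rlfho
bguu
hrvag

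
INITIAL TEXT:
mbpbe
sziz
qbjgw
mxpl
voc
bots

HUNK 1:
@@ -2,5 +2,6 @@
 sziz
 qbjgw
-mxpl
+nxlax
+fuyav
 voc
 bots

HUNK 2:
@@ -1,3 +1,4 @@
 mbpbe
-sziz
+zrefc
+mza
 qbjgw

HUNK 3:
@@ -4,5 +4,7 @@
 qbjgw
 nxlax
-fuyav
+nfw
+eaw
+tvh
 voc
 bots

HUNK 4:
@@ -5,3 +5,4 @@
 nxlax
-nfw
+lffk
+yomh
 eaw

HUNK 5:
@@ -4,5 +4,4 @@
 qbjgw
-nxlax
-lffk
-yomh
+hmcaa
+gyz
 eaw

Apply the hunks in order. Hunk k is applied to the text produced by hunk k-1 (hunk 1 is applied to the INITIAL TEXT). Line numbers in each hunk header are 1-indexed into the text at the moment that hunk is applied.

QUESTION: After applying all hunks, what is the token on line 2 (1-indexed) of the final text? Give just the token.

Answer: zrefc

Derivation:
Hunk 1: at line 2 remove [mxpl] add [nxlax,fuyav] -> 7 lines: mbpbe sziz qbjgw nxlax fuyav voc bots
Hunk 2: at line 1 remove [sziz] add [zrefc,mza] -> 8 lines: mbpbe zrefc mza qbjgw nxlax fuyav voc bots
Hunk 3: at line 4 remove [fuyav] add [nfw,eaw,tvh] -> 10 lines: mbpbe zrefc mza qbjgw nxlax nfw eaw tvh voc bots
Hunk 4: at line 5 remove [nfw] add [lffk,yomh] -> 11 lines: mbpbe zrefc mza qbjgw nxlax lffk yomh eaw tvh voc bots
Hunk 5: at line 4 remove [nxlax,lffk,yomh] add [hmcaa,gyz] -> 10 lines: mbpbe zrefc mza qbjgw hmcaa gyz eaw tvh voc bots
Final line 2: zrefc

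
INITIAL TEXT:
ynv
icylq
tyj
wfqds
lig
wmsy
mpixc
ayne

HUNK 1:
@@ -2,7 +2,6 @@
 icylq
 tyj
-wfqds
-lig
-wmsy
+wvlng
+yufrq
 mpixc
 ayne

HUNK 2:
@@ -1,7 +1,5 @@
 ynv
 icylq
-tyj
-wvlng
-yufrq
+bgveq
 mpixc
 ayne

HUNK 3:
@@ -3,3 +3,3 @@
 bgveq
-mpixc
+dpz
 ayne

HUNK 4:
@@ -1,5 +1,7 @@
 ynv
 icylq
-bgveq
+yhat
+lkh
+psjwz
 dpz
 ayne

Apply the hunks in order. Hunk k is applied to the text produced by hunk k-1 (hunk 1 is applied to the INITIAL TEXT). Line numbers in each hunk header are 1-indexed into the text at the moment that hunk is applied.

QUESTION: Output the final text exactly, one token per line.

Hunk 1: at line 2 remove [wfqds,lig,wmsy] add [wvlng,yufrq] -> 7 lines: ynv icylq tyj wvlng yufrq mpixc ayne
Hunk 2: at line 1 remove [tyj,wvlng,yufrq] add [bgveq] -> 5 lines: ynv icylq bgveq mpixc ayne
Hunk 3: at line 3 remove [mpixc] add [dpz] -> 5 lines: ynv icylq bgveq dpz ayne
Hunk 4: at line 1 remove [bgveq] add [yhat,lkh,psjwz] -> 7 lines: ynv icylq yhat lkh psjwz dpz ayne

Answer: ynv
icylq
yhat
lkh
psjwz
dpz
ayne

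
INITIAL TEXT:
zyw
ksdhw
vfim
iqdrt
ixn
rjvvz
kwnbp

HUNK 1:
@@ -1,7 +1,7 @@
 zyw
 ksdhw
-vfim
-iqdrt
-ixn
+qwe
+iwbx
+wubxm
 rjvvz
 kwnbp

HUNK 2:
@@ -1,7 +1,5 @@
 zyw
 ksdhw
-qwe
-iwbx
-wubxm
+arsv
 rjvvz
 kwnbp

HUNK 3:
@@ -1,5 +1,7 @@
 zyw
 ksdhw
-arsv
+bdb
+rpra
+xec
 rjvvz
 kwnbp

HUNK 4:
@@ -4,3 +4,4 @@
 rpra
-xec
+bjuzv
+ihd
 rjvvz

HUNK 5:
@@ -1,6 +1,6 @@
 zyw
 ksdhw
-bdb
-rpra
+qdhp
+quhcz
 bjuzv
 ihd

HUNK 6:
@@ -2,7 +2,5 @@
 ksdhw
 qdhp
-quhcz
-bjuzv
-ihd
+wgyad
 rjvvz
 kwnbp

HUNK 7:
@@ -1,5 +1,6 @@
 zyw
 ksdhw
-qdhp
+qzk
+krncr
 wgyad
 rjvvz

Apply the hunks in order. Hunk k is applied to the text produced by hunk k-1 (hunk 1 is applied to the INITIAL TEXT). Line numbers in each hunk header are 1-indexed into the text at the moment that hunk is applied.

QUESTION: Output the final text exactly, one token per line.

Hunk 1: at line 1 remove [vfim,iqdrt,ixn] add [qwe,iwbx,wubxm] -> 7 lines: zyw ksdhw qwe iwbx wubxm rjvvz kwnbp
Hunk 2: at line 1 remove [qwe,iwbx,wubxm] add [arsv] -> 5 lines: zyw ksdhw arsv rjvvz kwnbp
Hunk 3: at line 1 remove [arsv] add [bdb,rpra,xec] -> 7 lines: zyw ksdhw bdb rpra xec rjvvz kwnbp
Hunk 4: at line 4 remove [xec] add [bjuzv,ihd] -> 8 lines: zyw ksdhw bdb rpra bjuzv ihd rjvvz kwnbp
Hunk 5: at line 1 remove [bdb,rpra] add [qdhp,quhcz] -> 8 lines: zyw ksdhw qdhp quhcz bjuzv ihd rjvvz kwnbp
Hunk 6: at line 2 remove [quhcz,bjuzv,ihd] add [wgyad] -> 6 lines: zyw ksdhw qdhp wgyad rjvvz kwnbp
Hunk 7: at line 1 remove [qdhp] add [qzk,krncr] -> 7 lines: zyw ksdhw qzk krncr wgyad rjvvz kwnbp

Answer: zyw
ksdhw
qzk
krncr
wgyad
rjvvz
kwnbp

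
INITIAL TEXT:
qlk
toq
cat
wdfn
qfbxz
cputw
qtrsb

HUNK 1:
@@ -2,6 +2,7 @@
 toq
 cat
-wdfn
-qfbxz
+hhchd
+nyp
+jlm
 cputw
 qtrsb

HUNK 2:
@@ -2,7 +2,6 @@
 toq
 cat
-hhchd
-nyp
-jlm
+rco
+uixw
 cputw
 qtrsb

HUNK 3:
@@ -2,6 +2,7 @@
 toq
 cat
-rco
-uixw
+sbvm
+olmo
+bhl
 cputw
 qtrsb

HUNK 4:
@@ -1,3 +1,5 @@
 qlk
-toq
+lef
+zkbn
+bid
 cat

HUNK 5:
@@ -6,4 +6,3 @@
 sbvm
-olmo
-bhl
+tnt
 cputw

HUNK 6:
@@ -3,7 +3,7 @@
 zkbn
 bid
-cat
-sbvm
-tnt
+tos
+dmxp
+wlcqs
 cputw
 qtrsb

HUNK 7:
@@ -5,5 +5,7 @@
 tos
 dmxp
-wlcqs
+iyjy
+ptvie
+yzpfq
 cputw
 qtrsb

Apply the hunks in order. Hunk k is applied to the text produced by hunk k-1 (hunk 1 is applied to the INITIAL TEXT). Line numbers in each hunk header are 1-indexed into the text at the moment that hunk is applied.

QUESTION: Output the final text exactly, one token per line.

Answer: qlk
lef
zkbn
bid
tos
dmxp
iyjy
ptvie
yzpfq
cputw
qtrsb

Derivation:
Hunk 1: at line 2 remove [wdfn,qfbxz] add [hhchd,nyp,jlm] -> 8 lines: qlk toq cat hhchd nyp jlm cputw qtrsb
Hunk 2: at line 2 remove [hhchd,nyp,jlm] add [rco,uixw] -> 7 lines: qlk toq cat rco uixw cputw qtrsb
Hunk 3: at line 2 remove [rco,uixw] add [sbvm,olmo,bhl] -> 8 lines: qlk toq cat sbvm olmo bhl cputw qtrsb
Hunk 4: at line 1 remove [toq] add [lef,zkbn,bid] -> 10 lines: qlk lef zkbn bid cat sbvm olmo bhl cputw qtrsb
Hunk 5: at line 6 remove [olmo,bhl] add [tnt] -> 9 lines: qlk lef zkbn bid cat sbvm tnt cputw qtrsb
Hunk 6: at line 3 remove [cat,sbvm,tnt] add [tos,dmxp,wlcqs] -> 9 lines: qlk lef zkbn bid tos dmxp wlcqs cputw qtrsb
Hunk 7: at line 5 remove [wlcqs] add [iyjy,ptvie,yzpfq] -> 11 lines: qlk lef zkbn bid tos dmxp iyjy ptvie yzpfq cputw qtrsb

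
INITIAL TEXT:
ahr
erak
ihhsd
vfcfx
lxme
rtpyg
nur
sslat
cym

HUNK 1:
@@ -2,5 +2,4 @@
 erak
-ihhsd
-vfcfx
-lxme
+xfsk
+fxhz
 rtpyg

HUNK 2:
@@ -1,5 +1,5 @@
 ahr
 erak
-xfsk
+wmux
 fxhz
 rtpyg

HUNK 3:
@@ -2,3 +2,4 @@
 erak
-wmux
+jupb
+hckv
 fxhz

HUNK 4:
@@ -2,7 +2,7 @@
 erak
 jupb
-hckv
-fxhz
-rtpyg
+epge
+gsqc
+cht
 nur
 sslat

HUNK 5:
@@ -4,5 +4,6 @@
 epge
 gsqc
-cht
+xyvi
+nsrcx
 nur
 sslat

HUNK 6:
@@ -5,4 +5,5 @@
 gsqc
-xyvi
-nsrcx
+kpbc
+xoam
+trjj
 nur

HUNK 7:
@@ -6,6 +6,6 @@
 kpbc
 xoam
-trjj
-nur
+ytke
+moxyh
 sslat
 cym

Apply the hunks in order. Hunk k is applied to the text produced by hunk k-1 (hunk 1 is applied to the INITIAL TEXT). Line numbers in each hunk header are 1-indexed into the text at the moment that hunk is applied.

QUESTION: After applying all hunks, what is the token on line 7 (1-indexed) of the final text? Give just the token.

Hunk 1: at line 2 remove [ihhsd,vfcfx,lxme] add [xfsk,fxhz] -> 8 lines: ahr erak xfsk fxhz rtpyg nur sslat cym
Hunk 2: at line 1 remove [xfsk] add [wmux] -> 8 lines: ahr erak wmux fxhz rtpyg nur sslat cym
Hunk 3: at line 2 remove [wmux] add [jupb,hckv] -> 9 lines: ahr erak jupb hckv fxhz rtpyg nur sslat cym
Hunk 4: at line 2 remove [hckv,fxhz,rtpyg] add [epge,gsqc,cht] -> 9 lines: ahr erak jupb epge gsqc cht nur sslat cym
Hunk 5: at line 4 remove [cht] add [xyvi,nsrcx] -> 10 lines: ahr erak jupb epge gsqc xyvi nsrcx nur sslat cym
Hunk 6: at line 5 remove [xyvi,nsrcx] add [kpbc,xoam,trjj] -> 11 lines: ahr erak jupb epge gsqc kpbc xoam trjj nur sslat cym
Hunk 7: at line 6 remove [trjj,nur] add [ytke,moxyh] -> 11 lines: ahr erak jupb epge gsqc kpbc xoam ytke moxyh sslat cym
Final line 7: xoam

Answer: xoam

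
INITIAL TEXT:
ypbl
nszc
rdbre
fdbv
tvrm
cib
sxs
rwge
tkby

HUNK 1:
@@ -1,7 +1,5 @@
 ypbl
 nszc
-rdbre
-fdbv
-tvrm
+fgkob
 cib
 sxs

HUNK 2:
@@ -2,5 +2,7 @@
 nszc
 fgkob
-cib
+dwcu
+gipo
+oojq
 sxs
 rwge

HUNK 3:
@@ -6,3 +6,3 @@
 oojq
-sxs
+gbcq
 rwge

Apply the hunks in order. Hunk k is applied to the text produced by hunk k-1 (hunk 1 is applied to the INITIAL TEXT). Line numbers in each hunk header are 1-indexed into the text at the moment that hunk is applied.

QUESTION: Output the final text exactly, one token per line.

Answer: ypbl
nszc
fgkob
dwcu
gipo
oojq
gbcq
rwge
tkby

Derivation:
Hunk 1: at line 1 remove [rdbre,fdbv,tvrm] add [fgkob] -> 7 lines: ypbl nszc fgkob cib sxs rwge tkby
Hunk 2: at line 2 remove [cib] add [dwcu,gipo,oojq] -> 9 lines: ypbl nszc fgkob dwcu gipo oojq sxs rwge tkby
Hunk 3: at line 6 remove [sxs] add [gbcq] -> 9 lines: ypbl nszc fgkob dwcu gipo oojq gbcq rwge tkby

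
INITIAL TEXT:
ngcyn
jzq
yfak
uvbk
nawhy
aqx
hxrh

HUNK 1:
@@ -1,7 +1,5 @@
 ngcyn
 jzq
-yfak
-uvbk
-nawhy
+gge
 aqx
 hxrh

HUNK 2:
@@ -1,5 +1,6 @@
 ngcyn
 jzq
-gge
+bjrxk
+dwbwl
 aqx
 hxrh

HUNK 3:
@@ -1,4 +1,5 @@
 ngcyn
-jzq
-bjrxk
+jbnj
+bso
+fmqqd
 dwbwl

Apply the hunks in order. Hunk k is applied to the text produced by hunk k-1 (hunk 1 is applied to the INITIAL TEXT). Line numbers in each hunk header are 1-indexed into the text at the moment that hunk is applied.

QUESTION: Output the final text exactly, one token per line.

Hunk 1: at line 1 remove [yfak,uvbk,nawhy] add [gge] -> 5 lines: ngcyn jzq gge aqx hxrh
Hunk 2: at line 1 remove [gge] add [bjrxk,dwbwl] -> 6 lines: ngcyn jzq bjrxk dwbwl aqx hxrh
Hunk 3: at line 1 remove [jzq,bjrxk] add [jbnj,bso,fmqqd] -> 7 lines: ngcyn jbnj bso fmqqd dwbwl aqx hxrh

Answer: ngcyn
jbnj
bso
fmqqd
dwbwl
aqx
hxrh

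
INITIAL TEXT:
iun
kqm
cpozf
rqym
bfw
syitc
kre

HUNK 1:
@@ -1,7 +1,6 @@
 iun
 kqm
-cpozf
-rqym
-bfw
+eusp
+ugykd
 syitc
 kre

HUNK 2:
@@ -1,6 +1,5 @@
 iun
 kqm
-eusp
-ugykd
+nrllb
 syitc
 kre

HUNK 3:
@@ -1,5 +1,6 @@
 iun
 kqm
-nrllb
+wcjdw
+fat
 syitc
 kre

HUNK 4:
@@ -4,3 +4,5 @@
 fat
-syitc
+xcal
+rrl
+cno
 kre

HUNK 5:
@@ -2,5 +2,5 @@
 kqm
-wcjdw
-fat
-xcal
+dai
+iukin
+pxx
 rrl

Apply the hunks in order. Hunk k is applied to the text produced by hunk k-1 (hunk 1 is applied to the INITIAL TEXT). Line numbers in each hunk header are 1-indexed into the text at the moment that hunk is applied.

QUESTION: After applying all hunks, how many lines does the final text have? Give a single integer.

Hunk 1: at line 1 remove [cpozf,rqym,bfw] add [eusp,ugykd] -> 6 lines: iun kqm eusp ugykd syitc kre
Hunk 2: at line 1 remove [eusp,ugykd] add [nrllb] -> 5 lines: iun kqm nrllb syitc kre
Hunk 3: at line 1 remove [nrllb] add [wcjdw,fat] -> 6 lines: iun kqm wcjdw fat syitc kre
Hunk 4: at line 4 remove [syitc] add [xcal,rrl,cno] -> 8 lines: iun kqm wcjdw fat xcal rrl cno kre
Hunk 5: at line 2 remove [wcjdw,fat,xcal] add [dai,iukin,pxx] -> 8 lines: iun kqm dai iukin pxx rrl cno kre
Final line count: 8

Answer: 8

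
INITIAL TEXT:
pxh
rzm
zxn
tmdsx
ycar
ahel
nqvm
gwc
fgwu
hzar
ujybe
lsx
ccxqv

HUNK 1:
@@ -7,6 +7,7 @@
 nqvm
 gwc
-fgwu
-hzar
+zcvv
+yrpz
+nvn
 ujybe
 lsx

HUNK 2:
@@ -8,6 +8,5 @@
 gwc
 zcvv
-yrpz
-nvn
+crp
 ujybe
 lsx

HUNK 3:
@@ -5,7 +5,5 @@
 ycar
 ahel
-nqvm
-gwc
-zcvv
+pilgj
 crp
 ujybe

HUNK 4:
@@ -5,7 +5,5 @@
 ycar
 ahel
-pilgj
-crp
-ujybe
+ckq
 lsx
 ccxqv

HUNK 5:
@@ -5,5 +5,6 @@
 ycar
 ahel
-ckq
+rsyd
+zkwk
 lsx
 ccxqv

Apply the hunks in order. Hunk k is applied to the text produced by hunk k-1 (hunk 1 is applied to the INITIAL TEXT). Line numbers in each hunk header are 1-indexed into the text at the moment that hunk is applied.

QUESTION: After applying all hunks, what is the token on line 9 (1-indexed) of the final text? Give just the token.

Answer: lsx

Derivation:
Hunk 1: at line 7 remove [fgwu,hzar] add [zcvv,yrpz,nvn] -> 14 lines: pxh rzm zxn tmdsx ycar ahel nqvm gwc zcvv yrpz nvn ujybe lsx ccxqv
Hunk 2: at line 8 remove [yrpz,nvn] add [crp] -> 13 lines: pxh rzm zxn tmdsx ycar ahel nqvm gwc zcvv crp ujybe lsx ccxqv
Hunk 3: at line 5 remove [nqvm,gwc,zcvv] add [pilgj] -> 11 lines: pxh rzm zxn tmdsx ycar ahel pilgj crp ujybe lsx ccxqv
Hunk 4: at line 5 remove [pilgj,crp,ujybe] add [ckq] -> 9 lines: pxh rzm zxn tmdsx ycar ahel ckq lsx ccxqv
Hunk 5: at line 5 remove [ckq] add [rsyd,zkwk] -> 10 lines: pxh rzm zxn tmdsx ycar ahel rsyd zkwk lsx ccxqv
Final line 9: lsx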